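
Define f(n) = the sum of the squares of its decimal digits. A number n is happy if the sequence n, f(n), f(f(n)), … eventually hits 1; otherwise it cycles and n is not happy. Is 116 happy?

not happy

116 → 1² + 1² + 6² = 38
38 → 3² + 8² = 73
73 → 7² + 3² = 58
58 → 5² + 8² = 89
89 → 8² + 9² = 145
145 → 1² + 4² + 5² = 42
42 → 4² + 2² = 20
20 → 2² + 0² = 4
4 → 4² = 16
16 → 1² + 6² = 37
37 → 3² + 7² = 58  — 58 already seen; the sequence cycles without reaching 1.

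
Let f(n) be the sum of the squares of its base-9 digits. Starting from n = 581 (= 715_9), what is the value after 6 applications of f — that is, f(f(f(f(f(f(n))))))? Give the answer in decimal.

65

581 = (7,1,5)_9 → 7² + 1² + 5² = 49 + 1 + 25 = 75
75 = (8,3)_9 → 8² + 3² = 64 + 9 = 73
73 = (8,1)_9 → 8² + 1² = 64 + 1 = 65
65 = (7,2)_9 → 7² + 2² = 49 + 4 = 53
53 = (5,8)_9 → 5² + 8² = 25 + 64 = 89
89 = (1,0,8)_9 → 1² + 0² + 8² = 1 + 0 + 64 = 65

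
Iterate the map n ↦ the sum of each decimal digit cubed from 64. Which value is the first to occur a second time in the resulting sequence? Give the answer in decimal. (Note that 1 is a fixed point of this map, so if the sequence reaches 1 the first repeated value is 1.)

64 → 6³ + 4³ = 216 + 64 = 280
280 → 2³ + 8³ + 0³ = 8 + 512 + 0 = 520
520 → 5³ + 2³ + 0³ = 125 + 8 + 0 = 133
133 → 1³ + 3³ + 3³ = 1 + 27 + 27 = 55
55 → 5³ + 5³ = 125 + 125 = 250
250 → 2³ + 5³ + 0³ = 8 + 125 + 0 = 133  — 133 already appeared earlier.

133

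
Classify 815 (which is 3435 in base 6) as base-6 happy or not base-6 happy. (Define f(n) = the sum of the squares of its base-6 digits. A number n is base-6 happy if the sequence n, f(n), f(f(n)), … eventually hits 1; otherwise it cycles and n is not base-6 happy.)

815 = (3,4,3,5)_6 → 3² + 4² + 3² + 5² = 9 + 16 + 9 + 25 = 59
59 = (1,3,5)_6 → 1² + 3² + 5² = 1 + 9 + 25 = 35
35 = (5,5)_6 → 5² + 5² = 25 + 25 = 50
50 = (1,2,2)_6 → 1² + 2² + 2² = 1 + 4 + 4 = 9
9 = (1,3)_6 → 1² + 3² = 1 + 9 = 10
10 = (1,4)_6 → 1² + 4² = 1 + 16 = 17
17 = (2,5)_6 → 2² + 5² = 4 + 25 = 29
29 = (4,5)_6 → 4² + 5² = 16 + 25 = 41
41 = (1,0,5)_6 → 1² + 0² + 5² = 1 + 0 + 25 = 26
26 = (4,2)_6 → 4² + 2² = 16 + 4 = 20
20 = (3,2)_6 → 3² + 2² = 9 + 4 = 13
13 = (2,1)_6 → 2² + 1² = 4 + 1 = 5
5 = (5)_6 → 5² = 25
25 = (4,1)_6 → 4² + 1² = 16 + 1 = 17  — 17 already seen; the sequence cycles without reaching 1.

not base-6 happy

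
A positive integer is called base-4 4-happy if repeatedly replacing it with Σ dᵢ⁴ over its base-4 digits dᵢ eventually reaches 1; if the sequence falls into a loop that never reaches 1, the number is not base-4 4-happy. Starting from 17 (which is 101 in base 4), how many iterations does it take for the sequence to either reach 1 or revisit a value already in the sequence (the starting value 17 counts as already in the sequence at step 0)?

3

17 = (1,0,1)_4 → 1⁴ + 0⁴ + 1⁴ = 2
2 = (2)_4 → 2⁴ = 16
16 = (1,0,0)_4 → 1⁴ + 0⁴ + 0⁴ = 1  — reached 1.
That took 3 steps.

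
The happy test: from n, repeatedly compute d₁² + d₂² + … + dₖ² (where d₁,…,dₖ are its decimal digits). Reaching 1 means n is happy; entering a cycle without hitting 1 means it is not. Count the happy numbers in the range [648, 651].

1

648: 648 → 116 → 38 → 73 → 58 → 89 → 145 → 42 → 20 → 4 → 16 → 37 → 58  — not happy
649: 649 → 133 → 19 → 82 → 68 → 100 → 1  — happy
650: 650 → 61 → 37 → 58 → 89 → 145 → 42 → 20 → 4 → 16 → 37  — not happy
651: 651 → 62 → 40 → 16 → 37 → 58 → 89 → 145 → 42 → 20 → 4 → 16  — not happy
happy: 649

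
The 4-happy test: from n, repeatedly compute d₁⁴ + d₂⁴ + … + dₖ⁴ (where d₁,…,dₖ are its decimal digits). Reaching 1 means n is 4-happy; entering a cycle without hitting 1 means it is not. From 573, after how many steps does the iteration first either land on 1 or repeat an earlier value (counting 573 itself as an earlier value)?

573 → 3107
3107 → 2483
2483 → 4449
4449 → 7329
7329 → 9059
9059 → 13747
13747 → 5140
5140 → 882
882 → 8208
8208 → 8208  — 8208 repeats.
That took 10 steps.

10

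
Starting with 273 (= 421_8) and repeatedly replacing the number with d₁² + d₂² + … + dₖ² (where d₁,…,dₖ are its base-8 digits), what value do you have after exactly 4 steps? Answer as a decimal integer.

20

273 = (4,2,1)_8 → 4² + 2² + 1² = 16 + 4 + 1 = 21
21 = (2,5)_8 → 2² + 5² = 4 + 25 = 29
29 = (3,5)_8 → 3² + 5² = 9 + 25 = 34
34 = (4,2)_8 → 4² + 2² = 16 + 4 = 20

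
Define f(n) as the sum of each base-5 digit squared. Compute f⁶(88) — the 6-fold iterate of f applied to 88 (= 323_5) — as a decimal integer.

88 = (3,2,3)_5 → 3² + 2² + 3² = 22
22 = (4,2)_5 → 4² + 2² = 20
20 = (4,0)_5 → 4² + 0² = 16
16 = (3,1)_5 → 3² + 1² = 10
10 = (2,0)_5 → 2² + 0² = 4
4 = (4)_5 → 4² = 16

16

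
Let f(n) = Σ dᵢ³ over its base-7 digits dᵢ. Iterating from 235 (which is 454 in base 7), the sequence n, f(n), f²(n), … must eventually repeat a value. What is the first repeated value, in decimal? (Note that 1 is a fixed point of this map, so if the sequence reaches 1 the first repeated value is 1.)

217

235 = (4,5,4)_7 → 4³ + 5³ + 4³ = 64 + 125 + 64 = 253
253 = (5,1,1)_7 → 5³ + 1³ + 1³ = 125 + 1 + 1 = 127
127 = (2,4,1)_7 → 2³ + 4³ + 1³ = 8 + 64 + 1 = 73
73 = (1,3,3)_7 → 1³ + 3³ + 3³ = 1 + 27 + 27 = 55
55 = (1,0,6)_7 → 1³ + 0³ + 6³ = 1 + 0 + 216 = 217
217 = (4,3,0)_7 → 4³ + 3³ + 0³ = 64 + 27 + 0 = 91
91 = (1,6,0)_7 → 1³ + 6³ + 0³ = 1 + 216 + 0 = 217  — 217 already appeared earlier.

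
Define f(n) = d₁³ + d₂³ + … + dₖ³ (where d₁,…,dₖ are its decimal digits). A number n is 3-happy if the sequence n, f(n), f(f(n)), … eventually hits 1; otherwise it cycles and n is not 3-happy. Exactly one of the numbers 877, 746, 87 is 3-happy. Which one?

877: 877 → 1198 → 1243 → 100 → 1  — reaches 1 (3-happy)
746: 746 → 623 → 251 → 134 → 92 → 737 → 713 → 371 → 371  — repeats 371 (not 3-happy)
87: 87 → 855 → 762 → 567 → 684 → 792 → 1080 → 513 → 153 → 153  — repeats 153 (not 3-happy)

877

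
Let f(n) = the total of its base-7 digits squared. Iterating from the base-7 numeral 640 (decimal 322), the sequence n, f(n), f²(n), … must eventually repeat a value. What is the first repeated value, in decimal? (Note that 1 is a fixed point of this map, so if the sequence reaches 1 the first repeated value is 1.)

322 = (6,4,0)_7 → 6² + 4² + 0² = 52
52 = (1,0,3)_7 → 1² + 0² + 3² = 10
10 = (1,3)_7 → 1² + 3² = 10  — 10 already appeared earlier.

10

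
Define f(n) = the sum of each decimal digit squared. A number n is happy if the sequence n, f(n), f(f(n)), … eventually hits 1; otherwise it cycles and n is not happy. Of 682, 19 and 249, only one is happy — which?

19

682: 682 → 104 → 17 → 50 → 25 → 29 → 85 → 89 → 145 → 42 → 20 → 4 → 16 → 37 → 58 → 89  — repeats 89 (not happy)
19: 19 → 82 → 68 → 100 → 1  — reaches 1 (happy)
249: 249 → 101 → 2 → 4 → 16 → 37 → 58 → 89 → 145 → 42 → 20 → 4  — repeats 4 (not happy)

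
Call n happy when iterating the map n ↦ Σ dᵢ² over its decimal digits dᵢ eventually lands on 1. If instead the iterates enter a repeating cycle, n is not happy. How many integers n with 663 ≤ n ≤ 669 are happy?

1

663: 663 → 81 → 65 → 61 → 37 → 58 → 89 → 145 → 42 → 20 → 4 → 16 → 37  — not happy
664: 664 → 88 → 128 → 69 → 117 → 51 → 26 → 40 → 16 → 37 → 58 → 89 → 145 → 42 → 20 → 4 → 16  — not happy
665: 665 → 97 → 130 → 10 → 1  — happy
666: 666 → 108 → 65 → 61 → 37 → 58 → 89 → 145 → 42 → 20 → 4 → 16 → 37  — not happy
667: 667 → 121 → 6 → 36 → 45 → 41 → 17 → 50 → 25 → 29 → 85 → 89 → 145 → 42 → 20 → 4 → 16 → 37 → 58 → 89  — not happy
668: 668 → 136 → 46 → 52 → 29 → 85 → 89 → 145 → 42 → 20 → 4 → 16 → 37 → 58 → 89  — not happy
669: 669 → 153 → 35 → 34 → 25 → 29 → 85 → 89 → 145 → 42 → 20 → 4 → 16 → 37 → 58 → 89  — not happy
happy: 665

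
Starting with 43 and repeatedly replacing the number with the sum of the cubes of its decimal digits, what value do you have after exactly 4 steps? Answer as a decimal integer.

43 → 91
91 → 730
730 → 370
370 → 370

370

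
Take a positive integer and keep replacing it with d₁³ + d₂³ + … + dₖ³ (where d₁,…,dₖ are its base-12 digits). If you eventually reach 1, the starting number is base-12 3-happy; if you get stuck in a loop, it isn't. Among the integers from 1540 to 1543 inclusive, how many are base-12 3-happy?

1540: 1540 → 1576 → 2395 → 751 → 476 → 566 → 1366 → 1854 → 1217 → 762 → 368 → 736 → 190 → 1028 → 856 → 1520 → 1728 → 1  (reaches 1)
1541: 1541 → 1637 → 1520 → 1728 → 1  (reaches 1)
1542: 1542 → 1728 → 1  (reaches 1)
1543: 1543 → 1855 → 1344 → 793 → 342 → 288 → 8 → 512 → 755 → 1464 → 1008 → 343 → 415 → 1351 → 1136 → 1855  (repeats 1855)
base-12 3-happy: 1540, 1541, 1542

3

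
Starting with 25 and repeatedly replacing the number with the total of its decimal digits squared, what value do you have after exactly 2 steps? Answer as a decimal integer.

85

25 → 2² + 5² = 29
29 → 2² + 9² = 85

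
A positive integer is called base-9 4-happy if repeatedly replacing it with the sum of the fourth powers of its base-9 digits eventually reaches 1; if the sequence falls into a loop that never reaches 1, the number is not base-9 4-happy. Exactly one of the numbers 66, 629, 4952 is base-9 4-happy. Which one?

66: 66 → 2482 → 3188 → 434 → 722 → 8208 → 114 → 1378 → 4098 → 1956 → 1394 → 8194 → 290 → 722  — repeats 722 (not base-9 4-happy)
629: 629 → 7793 → 5395 → 3363 → 2433 → 243 → 81 → 1  — reaches 1 (base-9 4-happy)
4952: 4952 → 3714 → 4322 → 4818 → 2258 → 6578 → 4098 → 1956 → 1394 → 8194 → 290 → 722 → 8208 → 114 → 1378 → 4098  — repeats 4098 (not base-9 4-happy)

629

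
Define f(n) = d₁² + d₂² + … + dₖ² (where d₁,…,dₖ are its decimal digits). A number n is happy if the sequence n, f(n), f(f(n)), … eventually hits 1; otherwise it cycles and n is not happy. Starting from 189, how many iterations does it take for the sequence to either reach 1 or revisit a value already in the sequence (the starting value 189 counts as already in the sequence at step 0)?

189 → 146
146 → 53
53 → 34
34 → 25
25 → 29
29 → 85
85 → 89
89 → 145
145 → 42
42 → 20
20 → 4
4 → 16
16 → 37
37 → 58
58 → 89  — 89 repeats.
That took 15 steps.

15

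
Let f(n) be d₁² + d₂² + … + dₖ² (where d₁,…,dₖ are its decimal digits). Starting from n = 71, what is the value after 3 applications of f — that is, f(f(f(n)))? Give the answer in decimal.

71 → 7² + 1² = 50
50 → 5² + 0² = 25
25 → 2² + 5² = 29

29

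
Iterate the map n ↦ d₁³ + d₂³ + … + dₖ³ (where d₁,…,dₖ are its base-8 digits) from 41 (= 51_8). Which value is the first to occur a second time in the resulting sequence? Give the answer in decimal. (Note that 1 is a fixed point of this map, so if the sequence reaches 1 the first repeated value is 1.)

559

41 = (5,1)_8 → 5³ + 1³ = 125 + 1 = 126
126 = (1,7,6)_8 → 1³ + 7³ + 6³ = 1 + 343 + 216 = 560
560 = (1,0,6,0)_8 → 1³ + 0³ + 6³ + 0³ = 1 + 0 + 216 + 0 = 217
217 = (3,3,1)_8 → 3³ + 3³ + 1³ = 27 + 27 + 1 = 55
55 = (6,7)_8 → 6³ + 7³ = 216 + 343 = 559
559 = (1,0,5,7)_8 → 1³ + 0³ + 5³ + 7³ = 1 + 0 + 125 + 343 = 469
469 = (7,2,5)_8 → 7³ + 2³ + 5³ = 343 + 8 + 125 = 476
476 = (7,3,4)_8 → 7³ + 3³ + 4³ = 343 + 27 + 64 = 434
434 = (6,6,2)_8 → 6³ + 6³ + 2³ = 216 + 216 + 8 = 440
440 = (6,7,0)_8 → 6³ + 7³ + 0³ = 216 + 343 + 0 = 559  — 559 already appeared earlier.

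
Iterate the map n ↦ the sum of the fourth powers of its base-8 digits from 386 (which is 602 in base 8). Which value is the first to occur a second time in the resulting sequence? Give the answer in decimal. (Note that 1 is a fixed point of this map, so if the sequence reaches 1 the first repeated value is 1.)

386 = (6,0,2)_8 → 6⁴ + 0⁴ + 2⁴ = 1296 + 0 + 16 = 1312
1312 = (2,4,4,0)_8 → 2⁴ + 4⁴ + 4⁴ + 0⁴ = 16 + 256 + 256 + 0 = 528
528 = (1,0,2,0)_8 → 1⁴ + 0⁴ + 2⁴ + 0⁴ = 1 + 0 + 16 + 0 = 17
17 = (2,1)_8 → 2⁴ + 1⁴ = 16 + 1 = 17  — 17 already appeared earlier.

17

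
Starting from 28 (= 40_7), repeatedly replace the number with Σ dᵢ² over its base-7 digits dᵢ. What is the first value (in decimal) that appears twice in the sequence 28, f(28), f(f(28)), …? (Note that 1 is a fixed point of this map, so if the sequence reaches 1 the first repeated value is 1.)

28 = (4,0)_7 → 16
16 = (2,2)_7 → 8
8 = (1,1)_7 → 2
2 = (2)_7 → 4
4 = (4)_7 → 16  — 16 already appeared earlier.

16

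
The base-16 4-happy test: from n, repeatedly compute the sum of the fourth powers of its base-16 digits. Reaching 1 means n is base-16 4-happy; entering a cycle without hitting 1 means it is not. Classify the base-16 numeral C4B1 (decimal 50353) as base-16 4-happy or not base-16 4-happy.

base-16 4-happy

50353 = (12,4,11,1)_16 → 35634
35634 = (8,11,3,2)_16 → 18834
18834 = (4,9,9,2)_16 → 13394
13394 = (3,4,5,2)_16 → 978
978 = (3,13,2)_16 → 28658
28658 = (6,15,15,2)_16 → 102562
102562 = (1,9,0,10,2)_16 → 16578
16578 = (4,0,12,2)_16 → 21008
21008 = (5,2,1,0)_16 → 642
642 = (2,8,2)_16 → 4128
4128 = (1,0,2,0)_16 → 17
17 = (1,1)_16 → 2
2 = (2)_16 → 16
16 = (1,0)_16 → 1  — reached 1.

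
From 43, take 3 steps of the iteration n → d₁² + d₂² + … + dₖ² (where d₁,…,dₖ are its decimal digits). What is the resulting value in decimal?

43 → 25
25 → 29
29 → 85

85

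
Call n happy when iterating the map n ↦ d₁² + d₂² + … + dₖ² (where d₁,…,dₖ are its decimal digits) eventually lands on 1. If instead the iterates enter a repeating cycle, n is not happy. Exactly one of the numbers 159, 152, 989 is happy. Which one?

159: 159 → 107 → 50 → 25 → 29 → 85 → 89 → 145 → 42 → 20 → 4 → 16 → 37 → 58 → 89  — repeats 89 (not happy)
152: 152 → 30 → 9 → 81 → 65 → 61 → 37 → 58 → 89 → 145 → 42 → 20 → 4 → 16 → 37  — repeats 37 (not happy)
989: 989 → 226 → 44 → 32 → 13 → 10 → 1  — reaches 1 (happy)

989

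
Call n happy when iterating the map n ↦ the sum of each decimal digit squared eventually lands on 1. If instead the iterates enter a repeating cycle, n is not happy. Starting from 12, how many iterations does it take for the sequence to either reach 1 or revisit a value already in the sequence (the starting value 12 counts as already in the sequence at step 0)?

13

12 → 1² + 2² = 5
5 → 5² = 25
25 → 2² + 5² = 29
29 → 2² + 9² = 85
85 → 8² + 5² = 89
89 → 8² + 9² = 145
145 → 1² + 4² + 5² = 42
42 → 4² + 2² = 20
20 → 2² + 0² = 4
4 → 4² = 16
16 → 1² + 6² = 37
37 → 3² + 7² = 58
58 → 5² + 8² = 89  — 89 repeats.
That took 13 steps.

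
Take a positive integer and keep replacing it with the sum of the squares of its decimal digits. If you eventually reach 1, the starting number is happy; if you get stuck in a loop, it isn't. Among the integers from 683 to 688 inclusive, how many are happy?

1

683: 683 → 109 → 82 → 68 → 100 → 1  (reaches 1)
684: 684 → 116 → 38 → 73 → 58 → 89 → 145 → 42 → 20 → 4 → 16 → 37 → 58  (repeats 58)
685: 685 → 125 → 30 → 9 → 81 → 65 → 61 → 37 → 58 → 89 → 145 → 42 → 20 → 4 → 16 → 37  (repeats 37)
686: 686 → 136 → 46 → 52 → 29 → 85 → 89 → 145 → 42 → 20 → 4 → 16 → 37 → 58 → 89  (repeats 89)
687: 687 → 149 → 98 → 145 → 42 → 20 → 4 → 16 → 37 → 58 → 89 → 145  (repeats 145)
688: 688 → 164 → 53 → 34 → 25 → 29 → 85 → 89 → 145 → 42 → 20 → 4 → 16 → 37 → 58 → 89  (repeats 89)
happy: 683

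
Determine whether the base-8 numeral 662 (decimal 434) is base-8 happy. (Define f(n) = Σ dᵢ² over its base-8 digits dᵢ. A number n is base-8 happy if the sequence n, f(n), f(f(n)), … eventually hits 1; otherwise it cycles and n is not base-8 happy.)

434 = (6,6,2)_8 → 6² + 6² + 2² = 36 + 36 + 4 = 76
76 = (1,1,4)_8 → 1² + 1² + 4² = 1 + 1 + 16 = 18
18 = (2,2)_8 → 2² + 2² = 4 + 4 = 8
8 = (1,0)_8 → 1² + 0² = 1 + 0 = 1  — reached 1.

base-8 happy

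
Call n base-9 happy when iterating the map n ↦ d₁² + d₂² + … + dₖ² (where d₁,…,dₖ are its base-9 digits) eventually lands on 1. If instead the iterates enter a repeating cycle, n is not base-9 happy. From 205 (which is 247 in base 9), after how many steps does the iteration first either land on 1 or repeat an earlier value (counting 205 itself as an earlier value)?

205 = (2,4,7)_9 → 2² + 4² + 7² = 4 + 16 + 49 = 69
69 = (7,6)_9 → 7² + 6² = 49 + 36 = 85
85 = (1,0,4)_9 → 1² + 0² + 4² = 1 + 0 + 16 = 17
17 = (1,8)_9 → 1² + 8² = 1 + 64 = 65
65 = (7,2)_9 → 7² + 2² = 49 + 4 = 53
53 = (5,8)_9 → 5² + 8² = 25 + 64 = 89
89 = (1,0,8)_9 → 1² + 0² + 8² = 1 + 0 + 64 = 65  — 65 repeats.
That took 7 steps.

7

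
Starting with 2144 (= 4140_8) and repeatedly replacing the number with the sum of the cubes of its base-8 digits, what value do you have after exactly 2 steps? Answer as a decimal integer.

2144 = (4,1,4,0)_8 → 4³ + 1³ + 4³ + 0³ = 129
129 = (2,0,1)_8 → 2³ + 0³ + 1³ = 9

9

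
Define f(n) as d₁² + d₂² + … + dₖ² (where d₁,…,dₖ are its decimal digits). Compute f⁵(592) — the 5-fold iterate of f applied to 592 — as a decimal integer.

37

592 → 5² + 9² + 2² = 25 + 81 + 4 = 110
110 → 1² + 1² + 0² = 1 + 1 + 0 = 2
2 → 2² = 4
4 → 4² = 16
16 → 1² + 6² = 1 + 36 = 37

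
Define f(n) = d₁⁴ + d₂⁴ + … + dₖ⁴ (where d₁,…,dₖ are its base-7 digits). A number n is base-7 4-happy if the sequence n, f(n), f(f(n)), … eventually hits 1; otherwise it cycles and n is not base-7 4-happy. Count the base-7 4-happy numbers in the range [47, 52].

47: 47 → 1921 → 963 → 1153 → 803 → 673 → 1923 → 1507 → 913 → 609 → 707 → 97 → 2593 → 1459 → 963  (repeats 963)
48: 48 → 2592 → 1394 → 338 → 2608 → 514 → 244 → 2848 → 1314 → 1956 → 2258 → 1808 → 1938 → 2258  (repeats 2258)
49: 49 → 1  (reaches 1)
50: 50 → 2 → 16 → 32 → 512 → 164 → 178 → 418 → 708 → 98 → 16  (repeats 16)
51: 51 → 17 → 97 → 2593 → 1459 → 963 → 1153 → 803 → 673 → 1923 → 1507 → 913 → 609 → 707 → 97  (repeats 97)
52: 52 → 82 → 882 → 272 → 2002 → 2546 → 1938 → 2258 → 1808 → 1938  (repeats 1938)
base-7 4-happy: 49

1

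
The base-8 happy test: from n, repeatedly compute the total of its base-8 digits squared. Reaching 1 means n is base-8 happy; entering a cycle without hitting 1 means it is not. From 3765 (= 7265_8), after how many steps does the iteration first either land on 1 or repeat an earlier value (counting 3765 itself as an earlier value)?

3765 = (7,2,6,5)_8 → 7² + 2² + 6² + 5² = 49 + 4 + 36 + 25 = 114
114 = (1,6,2)_8 → 1² + 6² + 2² = 1 + 36 + 4 = 41
41 = (5,1)_8 → 5² + 1² = 25 + 1 = 26
26 = (3,2)_8 → 3² + 2² = 9 + 4 = 13
13 = (1,5)_8 → 1² + 5² = 1 + 25 = 26  — 26 repeats.
That took 5 steps.

5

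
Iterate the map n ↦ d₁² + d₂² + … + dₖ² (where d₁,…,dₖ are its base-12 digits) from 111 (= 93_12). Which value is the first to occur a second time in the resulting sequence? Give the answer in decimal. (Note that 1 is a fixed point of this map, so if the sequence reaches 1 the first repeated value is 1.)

111 = (9,3)_12 → 9² + 3² = 81 + 9 = 90
90 = (7,6)_12 → 7² + 6² = 49 + 36 = 85
85 = (7,1)_12 → 7² + 1² = 49 + 1 = 50
50 = (4,2)_12 → 4² + 2² = 16 + 4 = 20
20 = (1,8)_12 → 1² + 8² = 1 + 64 = 65
65 = (5,5)_12 → 5² + 5² = 25 + 25 = 50  — 50 already appeared earlier.

50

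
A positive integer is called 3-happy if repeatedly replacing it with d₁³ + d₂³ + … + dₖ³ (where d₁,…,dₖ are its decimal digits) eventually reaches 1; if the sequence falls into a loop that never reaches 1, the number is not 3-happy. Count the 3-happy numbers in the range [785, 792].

785: 785 → 980 → 1241 → 74 → 407 → 407  (repeats 407)
786: 786 → 1071 → 345 → 216 → 225 → 141 → 66 → 432 → 99 → 1458 → 702 → 351 → 153 → 153  (repeats 153)
787: 787 → 1198 → 1243 → 100 → 1  (reaches 1)
788: 788 → 1367 → 587 → 980 → 1241 → 74 → 407 → 407  (repeats 407)
789: 789 → 1584 → 702 → 351 → 153 → 153  (repeats 153)
790: 790 → 1072 → 352 → 160 → 217 → 352  (repeats 352)
791: 791 → 1073 → 371 → 371  (repeats 371)
792: 792 → 1080 → 513 → 153 → 153  (repeats 153)
3-happy: 787

1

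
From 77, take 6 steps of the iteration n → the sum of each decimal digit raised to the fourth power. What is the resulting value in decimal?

13139

77 → 4802
4802 → 4368
4368 → 5729
5729 → 9603
9603 → 7938
7938 → 13139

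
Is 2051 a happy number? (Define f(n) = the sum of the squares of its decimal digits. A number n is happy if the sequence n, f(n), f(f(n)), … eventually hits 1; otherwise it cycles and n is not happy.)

not happy

2051 → 30
30 → 9
9 → 81
81 → 65
65 → 61
61 → 37
37 → 58
58 → 89
89 → 145
145 → 42
42 → 20
20 → 4
4 → 16
16 → 37  — 37 already seen; the sequence cycles without reaching 1.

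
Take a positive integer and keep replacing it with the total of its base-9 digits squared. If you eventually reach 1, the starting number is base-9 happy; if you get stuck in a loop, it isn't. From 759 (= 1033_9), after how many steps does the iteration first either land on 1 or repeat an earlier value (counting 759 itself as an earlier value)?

759 = (1,0,3,3)_9 → 1² + 0² + 3² + 3² = 19
19 = (2,1)_9 → 2² + 1² = 5
5 = (5)_9 → 5² = 25
25 = (2,7)_9 → 2² + 7² = 53
53 = (5,8)_9 → 5² + 8² = 89
89 = (1,0,8)_9 → 1² + 0² + 8² = 65
65 = (7,2)_9 → 7² + 2² = 53  — 53 repeats.
That took 7 steps.

7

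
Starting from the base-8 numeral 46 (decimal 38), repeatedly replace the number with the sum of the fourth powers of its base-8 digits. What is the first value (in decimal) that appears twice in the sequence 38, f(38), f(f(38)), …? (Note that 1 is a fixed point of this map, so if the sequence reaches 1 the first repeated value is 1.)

38 = (4,6)_8 → 4⁴ + 6⁴ = 1552
1552 = (3,0,2,0)_8 → 3⁴ + 0⁴ + 2⁴ + 0⁴ = 97
97 = (1,4,1)_8 → 1⁴ + 4⁴ + 1⁴ = 258
258 = (4,0,2)_8 → 4⁴ + 0⁴ + 2⁴ = 272
272 = (4,2,0)_8 → 4⁴ + 2⁴ + 0⁴ = 272  — 272 already appeared earlier.

272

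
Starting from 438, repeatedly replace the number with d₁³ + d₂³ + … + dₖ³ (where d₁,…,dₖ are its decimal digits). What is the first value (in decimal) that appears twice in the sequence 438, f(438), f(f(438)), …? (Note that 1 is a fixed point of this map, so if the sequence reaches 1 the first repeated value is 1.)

438 → 4³ + 3³ + 8³ = 64 + 27 + 512 = 603
603 → 6³ + 0³ + 3³ = 216 + 0 + 27 = 243
243 → 2³ + 4³ + 3³ = 8 + 64 + 27 = 99
99 → 9³ + 9³ = 729 + 729 = 1458
1458 → 1³ + 4³ + 5³ + 8³ = 1 + 64 + 125 + 512 = 702
702 → 7³ + 0³ + 2³ = 343 + 0 + 8 = 351
351 → 3³ + 5³ + 1³ = 27 + 125 + 1 = 153
153 → 1³ + 5³ + 3³ = 1 + 125 + 27 = 153  — 153 already appeared earlier.

153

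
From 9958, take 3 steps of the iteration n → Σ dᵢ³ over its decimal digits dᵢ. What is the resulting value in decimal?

9958 → 9³ + 9³ + 5³ + 8³ = 729 + 729 + 125 + 512 = 2095
2095 → 2³ + 0³ + 9³ + 5³ = 8 + 0 + 729 + 125 = 862
862 → 8³ + 6³ + 2³ = 512 + 216 + 8 = 736

736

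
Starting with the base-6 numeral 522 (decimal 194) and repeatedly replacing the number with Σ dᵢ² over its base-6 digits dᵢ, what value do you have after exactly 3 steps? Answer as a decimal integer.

41

194 = (5,2,2)_6 → 5² + 2² + 2² = 25 + 4 + 4 = 33
33 = (5,3)_6 → 5² + 3² = 25 + 9 = 34
34 = (5,4)_6 → 5² + 4² = 25 + 16 = 41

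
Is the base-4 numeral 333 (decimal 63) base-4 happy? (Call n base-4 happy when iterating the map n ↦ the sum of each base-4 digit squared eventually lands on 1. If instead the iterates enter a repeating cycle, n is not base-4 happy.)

63 = (3,3,3)_4 → 27
27 = (1,2,3)_4 → 14
14 = (3,2)_4 → 13
13 = (3,1)_4 → 10
10 = (2,2)_4 → 8
8 = (2,0)_4 → 4
4 = (1,0)_4 → 1  — reached 1.

base-4 happy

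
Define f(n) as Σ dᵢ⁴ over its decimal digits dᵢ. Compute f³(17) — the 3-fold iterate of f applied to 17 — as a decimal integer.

17 → 1⁴ + 7⁴ = 2402
2402 → 2⁴ + 4⁴ + 0⁴ + 2⁴ = 288
288 → 2⁴ + 8⁴ + 8⁴ = 8208

8208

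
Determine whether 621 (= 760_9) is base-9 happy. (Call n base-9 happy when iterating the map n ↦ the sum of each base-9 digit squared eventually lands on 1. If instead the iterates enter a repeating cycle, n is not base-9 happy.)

not base-9 happy

621 = (7,6,0)_9 → 7² + 6² + 0² = 49 + 36 + 0 = 85
85 = (1,0,4)_9 → 1² + 0² + 4² = 1 + 0 + 16 = 17
17 = (1,8)_9 → 1² + 8² = 1 + 64 = 65
65 = (7,2)_9 → 7² + 2² = 49 + 4 = 53
53 = (5,8)_9 → 5² + 8² = 25 + 64 = 89
89 = (1,0,8)_9 → 1² + 0² + 8² = 1 + 0 + 64 = 65  — 65 already seen; the sequence cycles without reaching 1.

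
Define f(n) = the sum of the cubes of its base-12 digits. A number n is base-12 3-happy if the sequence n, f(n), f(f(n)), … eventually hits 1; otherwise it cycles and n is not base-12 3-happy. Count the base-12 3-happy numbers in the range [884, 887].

884: 884 → 729 → 854 → 1464 → 1008 → 343 → 415 → 1351 → 1136 → 1855 → 1344 → 793 → 342 → 288 → 8 → 512 → 755 → 1464  (repeats 1464)
885: 885 → 946 → 1432 → 2124 → 738 → 342 → 288 → 8 → 512 → 755 → 1464 → 1008 → 343 → 415 → 1351 → 1136 → 1855 → 1344 → 793 → 342  (repeats 342)
886: 886 → 1217 → 762 → 368 → 736 → 190 → 1028 → 856 → 1520 → 1728 → 1  (reaches 1)
887: 887 → 1548 → 1729 → 2 → 8 → 512 → 755 → 1464 → 1008 → 343 → 415 → 1351 → 1136 → 1855 → 1344 → 793 → 342 → 288 → 8  (repeats 8)
base-12 3-happy: 886

1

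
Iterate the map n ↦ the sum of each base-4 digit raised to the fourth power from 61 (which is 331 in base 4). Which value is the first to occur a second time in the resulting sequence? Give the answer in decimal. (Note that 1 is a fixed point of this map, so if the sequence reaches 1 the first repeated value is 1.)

61 = (3,3,1)_4 → 3⁴ + 3⁴ + 1⁴ = 163
163 = (2,2,0,3)_4 → 2⁴ + 2⁴ + 0⁴ + 3⁴ = 113
113 = (1,3,0,1)_4 → 1⁴ + 3⁴ + 0⁴ + 1⁴ = 83
83 = (1,1,0,3)_4 → 1⁴ + 1⁴ + 0⁴ + 3⁴ = 83  — 83 already appeared earlier.

83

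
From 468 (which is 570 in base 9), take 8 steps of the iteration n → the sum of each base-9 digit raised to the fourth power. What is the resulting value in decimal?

8194

468 = (5,7,0)_9 → 5⁴ + 7⁴ + 0⁴ = 625 + 2401 + 0 = 3026
3026 = (4,1,3,2)_9 → 4⁴ + 1⁴ + 3⁴ + 2⁴ = 256 + 1 + 81 + 16 = 354
354 = (4,3,3)_9 → 4⁴ + 3⁴ + 3⁴ = 256 + 81 + 81 = 418
418 = (5,1,4)_9 → 5⁴ + 1⁴ + 4⁴ = 625 + 1 + 256 = 882
882 = (1,1,8,0)_9 → 1⁴ + 1⁴ + 8⁴ + 0⁴ = 1 + 1 + 4096 + 0 = 4098
4098 = (5,5,5,3)_9 → 5⁴ + 5⁴ + 5⁴ + 3⁴ = 625 + 625 + 625 + 81 = 1956
1956 = (2,6,1,3)_9 → 2⁴ + 6⁴ + 1⁴ + 3⁴ = 16 + 1296 + 1 + 81 = 1394
1394 = (1,8,1,8)_9 → 1⁴ + 8⁴ + 1⁴ + 8⁴ = 1 + 4096 + 1 + 4096 = 8194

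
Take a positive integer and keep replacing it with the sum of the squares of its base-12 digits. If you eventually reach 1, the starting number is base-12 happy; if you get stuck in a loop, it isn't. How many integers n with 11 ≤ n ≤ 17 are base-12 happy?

11: 11 → 121 → 101 → 89 → 74 → 40 → 25 → 5 → 25  (repeats 25)
12: 12 → 1  (reaches 1)
13: 13 → 2 → 4 → 16 → 17 → 26 → 8 → 64 → 41 → 34 → 104 → 128 → 164 → 66 → 61 → 26  (repeats 26)
14: 14 → 5 → 25 → 5  (repeats 5)
15: 15 → 10 → 100 → 80 → 100  (repeats 100)
16: 16 → 17 → 26 → 8 → 64 → 41 → 34 → 104 → 128 → 164 → 66 → 61 → 26  (repeats 26)
17: 17 → 26 → 8 → 64 → 41 → 34 → 104 → 128 → 164 → 66 → 61 → 26  (repeats 26)
base-12 happy: 12

1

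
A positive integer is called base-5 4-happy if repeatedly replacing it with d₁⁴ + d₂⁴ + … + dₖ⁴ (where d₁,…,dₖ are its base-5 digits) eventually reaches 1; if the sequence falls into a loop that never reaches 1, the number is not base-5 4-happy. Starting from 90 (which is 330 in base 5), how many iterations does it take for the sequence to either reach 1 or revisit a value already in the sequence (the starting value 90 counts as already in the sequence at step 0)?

90 = (3,3,0)_5 → 162
162 = (1,1,2,2)_5 → 34
34 = (1,1,4)_5 → 258
258 = (2,0,1,3)_5 → 98
98 = (3,4,3)_5 → 418
418 = (3,1,3,3)_5 → 244
244 = (1,4,3,4)_5 → 594
594 = (4,3,3,4)_5 → 674
674 = (1,0,1,4,4)_5 → 514
514 = (4,0,2,4)_5 → 528
528 = (4,1,0,3)_5 → 338
338 = (2,3,2,3)_5 → 194
194 = (1,2,3,4)_5 → 354
354 = (2,4,0,4)_5 → 528  — 528 repeats.
That took 14 steps.

14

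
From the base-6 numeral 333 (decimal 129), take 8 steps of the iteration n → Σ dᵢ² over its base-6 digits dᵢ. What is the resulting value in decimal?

129 = (3,3,3)_6 → 3² + 3² + 3² = 27
27 = (4,3)_6 → 4² + 3² = 25
25 = (4,1)_6 → 4² + 1² = 17
17 = (2,5)_6 → 2² + 5² = 29
29 = (4,5)_6 → 4² + 5² = 41
41 = (1,0,5)_6 → 1² + 0² + 5² = 26
26 = (4,2)_6 → 4² + 2² = 20
20 = (3,2)_6 → 3² + 2² = 13

13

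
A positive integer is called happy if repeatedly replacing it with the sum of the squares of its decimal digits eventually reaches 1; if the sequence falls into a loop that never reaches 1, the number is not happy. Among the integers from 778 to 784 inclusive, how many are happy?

778: 778 → 162 → 41 → 17 → 50 → 25 → 29 → 85 → 89 → 145 → 42 → 20 → 4 → 16 → 37 → 58 → 89  (repeats 89)
779: 779 → 179 → 131 → 11 → 2 → 4 → 16 → 37 → 58 → 89 → 145 → 42 → 20 → 4  (repeats 4)
780: 780 → 113 → 11 → 2 → 4 → 16 → 37 → 58 → 89 → 145 → 42 → 20 → 4  (repeats 4)
781: 781 → 114 → 18 → 65 → 61 → 37 → 58 → 89 → 145 → 42 → 20 → 4 → 16 → 37  (repeats 37)
782: 782 → 117 → 51 → 26 → 40 → 16 → 37 → 58 → 89 → 145 → 42 → 20 → 4 → 16  (repeats 16)
783: 783 → 122 → 9 → 81 → 65 → 61 → 37 → 58 → 89 → 145 → 42 → 20 → 4 → 16 → 37  (repeats 37)
784: 784 → 129 → 86 → 100 → 1  (reaches 1)
happy: 784

1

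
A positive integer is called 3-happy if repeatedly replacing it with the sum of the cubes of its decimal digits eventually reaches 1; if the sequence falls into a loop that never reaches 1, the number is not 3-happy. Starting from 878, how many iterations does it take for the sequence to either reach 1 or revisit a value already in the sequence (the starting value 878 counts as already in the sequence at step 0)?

7

878 → 8³ + 7³ + 8³ = 512 + 343 + 512 = 1367
1367 → 1³ + 3³ + 6³ + 7³ = 1 + 27 + 216 + 343 = 587
587 → 5³ + 8³ + 7³ = 125 + 512 + 343 = 980
980 → 9³ + 8³ + 0³ = 729 + 512 + 0 = 1241
1241 → 1³ + 2³ + 4³ + 1³ = 1 + 8 + 64 + 1 = 74
74 → 7³ + 4³ = 343 + 64 = 407
407 → 4³ + 0³ + 7³ = 64 + 0 + 343 = 407  — 407 repeats.
That took 7 steps.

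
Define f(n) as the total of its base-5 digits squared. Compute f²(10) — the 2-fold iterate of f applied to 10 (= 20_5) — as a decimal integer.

16

10 = (2,0)_5 → 2² + 0² = 4 + 0 = 4
4 = (4)_5 → 4² = 16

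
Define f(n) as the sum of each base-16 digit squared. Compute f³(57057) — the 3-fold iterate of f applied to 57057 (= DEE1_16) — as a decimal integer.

2

57057 = (13,14,14,1)_16 → 13² + 14² + 14² + 1² = 562
562 = (2,3,2)_16 → 2² + 3² + 2² = 17
17 = (1,1)_16 → 1² + 1² = 2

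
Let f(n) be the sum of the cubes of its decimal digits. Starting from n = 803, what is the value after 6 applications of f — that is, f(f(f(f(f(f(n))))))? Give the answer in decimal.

737

803 → 8³ + 0³ + 3³ = 539
539 → 5³ + 3³ + 9³ = 881
881 → 8³ + 8³ + 1³ = 1025
1025 → 1³ + 0³ + 2³ + 5³ = 134
134 → 1³ + 3³ + 4³ = 92
92 → 9³ + 2³ = 737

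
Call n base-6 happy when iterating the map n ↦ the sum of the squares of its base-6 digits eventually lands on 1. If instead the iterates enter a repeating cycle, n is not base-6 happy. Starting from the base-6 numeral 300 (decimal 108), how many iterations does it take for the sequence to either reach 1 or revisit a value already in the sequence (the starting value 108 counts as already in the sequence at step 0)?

108 = (3,0,0)_6 → 3² + 0² + 0² = 9 + 0 + 0 = 9
9 = (1,3)_6 → 1² + 3² = 1 + 9 = 10
10 = (1,4)_6 → 1² + 4² = 1 + 16 = 17
17 = (2,5)_6 → 2² + 5² = 4 + 25 = 29
29 = (4,5)_6 → 4² + 5² = 16 + 25 = 41
41 = (1,0,5)_6 → 1² + 0² + 5² = 1 + 0 + 25 = 26
26 = (4,2)_6 → 4² + 2² = 16 + 4 = 20
20 = (3,2)_6 → 3² + 2² = 9 + 4 = 13
13 = (2,1)_6 → 2² + 1² = 4 + 1 = 5
5 = (5)_6 → 5² = 25
25 = (4,1)_6 → 4² + 1² = 16 + 1 = 17  — 17 repeats.
That took 11 steps.

11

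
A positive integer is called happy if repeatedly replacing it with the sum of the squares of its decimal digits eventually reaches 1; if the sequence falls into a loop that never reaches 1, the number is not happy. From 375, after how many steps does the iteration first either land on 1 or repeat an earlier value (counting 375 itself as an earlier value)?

11

375 → 3² + 7² + 5² = 83
83 → 8² + 3² = 73
73 → 7² + 3² = 58
58 → 5² + 8² = 89
89 → 8² + 9² = 145
145 → 1² + 4² + 5² = 42
42 → 4² + 2² = 20
20 → 2² + 0² = 4
4 → 4² = 16
16 → 1² + 6² = 37
37 → 3² + 7² = 58  — 58 repeats.
That took 11 steps.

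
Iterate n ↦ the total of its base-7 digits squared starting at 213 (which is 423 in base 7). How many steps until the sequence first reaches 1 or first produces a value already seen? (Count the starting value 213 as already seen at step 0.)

213 = (4,2,3)_7 → 4² + 2² + 3² = 16 + 4 + 9 = 29
29 = (4,1)_7 → 4² + 1² = 16 + 1 = 17
17 = (2,3)_7 → 2² + 3² = 4 + 9 = 13
13 = (1,6)_7 → 1² + 6² = 1 + 36 = 37
37 = (5,2)_7 → 5² + 2² = 25 + 4 = 29  — 29 repeats.
That took 5 steps.

5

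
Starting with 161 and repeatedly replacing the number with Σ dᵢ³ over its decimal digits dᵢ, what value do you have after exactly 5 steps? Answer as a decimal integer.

737

161 → 1³ + 6³ + 1³ = 218
218 → 2³ + 1³ + 8³ = 521
521 → 5³ + 2³ + 1³ = 134
134 → 1³ + 3³ + 4³ = 92
92 → 9³ + 2³ = 737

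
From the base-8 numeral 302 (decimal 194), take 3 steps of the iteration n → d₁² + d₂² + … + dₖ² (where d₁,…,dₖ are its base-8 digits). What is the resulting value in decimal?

13

194 = (3,0,2)_8 → 3² + 0² + 2² = 13
13 = (1,5)_8 → 1² + 5² = 26
26 = (3,2)_8 → 3² + 2² = 13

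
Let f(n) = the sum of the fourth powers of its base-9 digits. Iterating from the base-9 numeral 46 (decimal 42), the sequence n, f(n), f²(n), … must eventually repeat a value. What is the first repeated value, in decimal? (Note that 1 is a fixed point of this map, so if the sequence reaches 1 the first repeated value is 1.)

4098

42 = (4,6)_9 → 4⁴ + 6⁴ = 1552
1552 = (2,1,1,4)_9 → 2⁴ + 1⁴ + 1⁴ + 4⁴ = 274
274 = (3,3,4)_9 → 3⁴ + 3⁴ + 4⁴ = 418
418 = (5,1,4)_9 → 5⁴ + 1⁴ + 4⁴ = 882
882 = (1,1,8,0)_9 → 1⁴ + 1⁴ + 8⁴ + 0⁴ = 4098
4098 = (5,5,5,3)_9 → 5⁴ + 5⁴ + 5⁴ + 3⁴ = 1956
1956 = (2,6,1,3)_9 → 2⁴ + 6⁴ + 1⁴ + 3⁴ = 1394
1394 = (1,8,1,8)_9 → 1⁴ + 8⁴ + 1⁴ + 8⁴ = 8194
8194 = (1,2,2,1,4)_9 → 1⁴ + 2⁴ + 2⁴ + 1⁴ + 4⁴ = 290
290 = (3,5,2)_9 → 3⁴ + 5⁴ + 2⁴ = 722
722 = (8,8,2)_9 → 8⁴ + 8⁴ + 2⁴ = 8208
8208 = (1,2,2,3,0)_9 → 1⁴ + 2⁴ + 2⁴ + 3⁴ + 0⁴ = 114
114 = (1,3,6)_9 → 1⁴ + 3⁴ + 6⁴ = 1378
1378 = (1,8,0,1)_9 → 1⁴ + 8⁴ + 0⁴ + 1⁴ = 4098  — 4098 already appeared earlier.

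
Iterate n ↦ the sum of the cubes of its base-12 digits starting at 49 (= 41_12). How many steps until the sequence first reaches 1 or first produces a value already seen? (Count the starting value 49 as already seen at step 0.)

49 = (4,1)_12 → 65
65 = (5,5)_12 → 250
250 = (1,8,10)_12 → 1513
1513 = (10,6,1)_12 → 1217
1217 = (8,5,5)_12 → 762
762 = (5,3,6)_12 → 368
368 = (2,6,8)_12 → 736
736 = (5,1,4)_12 → 190
190 = (1,3,10)_12 → 1028
1028 = (7,1,8)_12 → 856
856 = (5,11,4)_12 → 1520
1520 = (10,6,8)_12 → 1728
1728 = (1,0,0,0)_12 → 1  — reached 1.
That took 13 steps.

13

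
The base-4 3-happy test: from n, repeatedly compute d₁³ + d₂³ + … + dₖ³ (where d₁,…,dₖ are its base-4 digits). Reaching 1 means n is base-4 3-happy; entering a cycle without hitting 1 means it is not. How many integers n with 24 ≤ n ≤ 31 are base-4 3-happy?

1

24: 24 → 9 → 9  — not base-4 3-happy
25: 25 → 10 → 16 → 1  — base-4 3-happy
26: 26 → 17 → 2 → 8 → 8  — not base-4 3-happy
27: 27 → 36 → 9 → 9  — not base-4 3-happy
28: 28 → 28  — not base-4 3-happy
29: 29 → 29  — not base-4 3-happy
30: 30 → 36 → 9 → 9  — not base-4 3-happy
31: 31 → 55 → 55  — not base-4 3-happy
base-4 3-happy: 25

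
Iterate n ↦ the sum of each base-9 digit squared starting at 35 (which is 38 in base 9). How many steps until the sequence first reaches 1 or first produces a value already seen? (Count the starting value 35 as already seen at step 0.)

5

35 = (3,8)_9 → 3² + 8² = 9 + 64 = 73
73 = (8,1)_9 → 8² + 1² = 64 + 1 = 65
65 = (7,2)_9 → 7² + 2² = 49 + 4 = 53
53 = (5,8)_9 → 5² + 8² = 25 + 64 = 89
89 = (1,0,8)_9 → 1² + 0² + 8² = 1 + 0 + 64 = 65  — 65 repeats.
That took 5 steps.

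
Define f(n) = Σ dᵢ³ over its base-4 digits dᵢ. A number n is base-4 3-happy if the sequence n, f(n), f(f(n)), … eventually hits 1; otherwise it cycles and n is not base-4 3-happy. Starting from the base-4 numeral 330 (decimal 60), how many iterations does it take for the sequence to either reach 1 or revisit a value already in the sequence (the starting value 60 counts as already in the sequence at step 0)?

4

60 = (3,3,0)_4 → 3³ + 3³ + 0³ = 27 + 27 + 0 = 54
54 = (3,1,2)_4 → 3³ + 1³ + 2³ = 27 + 1 + 8 = 36
36 = (2,1,0)_4 → 2³ + 1³ + 0³ = 8 + 1 + 0 = 9
9 = (2,1)_4 → 2³ + 1³ = 8 + 1 = 9  — 9 repeats.
That took 4 steps.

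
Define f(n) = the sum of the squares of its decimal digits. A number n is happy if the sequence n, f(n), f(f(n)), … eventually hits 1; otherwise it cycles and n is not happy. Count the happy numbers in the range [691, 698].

1

691: 691 → 118 → 66 → 72 → 53 → 34 → 25 → 29 → 85 → 89 → 145 → 42 → 20 → 4 → 16 → 37 → 58 → 89  — not happy
692: 692 → 121 → 6 → 36 → 45 → 41 → 17 → 50 → 25 → 29 → 85 → 89 → 145 → 42 → 20 → 4 → 16 → 37 → 58 → 89  — not happy
693: 693 → 126 → 41 → 17 → 50 → 25 → 29 → 85 → 89 → 145 → 42 → 20 → 4 → 16 → 37 → 58 → 89  — not happy
694: 694 → 133 → 19 → 82 → 68 → 100 → 1  — happy
695: 695 → 142 → 21 → 5 → 25 → 29 → 85 → 89 → 145 → 42 → 20 → 4 → 16 → 37 → 58 → 89  — not happy
696: 696 → 153 → 35 → 34 → 25 → 29 → 85 → 89 → 145 → 42 → 20 → 4 → 16 → 37 → 58 → 89  — not happy
697: 697 → 166 → 73 → 58 → 89 → 145 → 42 → 20 → 4 → 16 → 37 → 58  — not happy
698: 698 → 181 → 66 → 72 → 53 → 34 → 25 → 29 → 85 → 89 → 145 → 42 → 20 → 4 → 16 → 37 → 58 → 89  — not happy
happy: 694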